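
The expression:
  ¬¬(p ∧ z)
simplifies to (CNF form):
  p ∧ z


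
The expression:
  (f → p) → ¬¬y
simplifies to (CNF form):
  (f ∨ y) ∧ (y ∨ ¬p)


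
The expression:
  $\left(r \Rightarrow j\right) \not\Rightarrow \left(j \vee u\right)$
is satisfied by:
  {u: False, r: False, j: False}


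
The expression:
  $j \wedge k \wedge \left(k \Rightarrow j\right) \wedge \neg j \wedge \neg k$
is never true.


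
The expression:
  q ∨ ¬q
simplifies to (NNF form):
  True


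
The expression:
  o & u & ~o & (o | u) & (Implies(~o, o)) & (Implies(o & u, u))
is never true.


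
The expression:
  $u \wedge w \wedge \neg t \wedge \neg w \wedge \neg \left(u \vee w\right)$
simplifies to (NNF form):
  $\text{False}$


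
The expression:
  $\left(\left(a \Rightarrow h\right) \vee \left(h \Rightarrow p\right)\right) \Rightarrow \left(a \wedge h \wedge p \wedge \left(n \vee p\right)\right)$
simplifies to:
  $a \wedge h \wedge p$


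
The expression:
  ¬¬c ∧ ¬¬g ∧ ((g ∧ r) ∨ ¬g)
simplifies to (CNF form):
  c ∧ g ∧ r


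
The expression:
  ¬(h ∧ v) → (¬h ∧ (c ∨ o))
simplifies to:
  (c ∧ ¬h) ∨ (h ∧ v) ∨ (o ∧ ¬h)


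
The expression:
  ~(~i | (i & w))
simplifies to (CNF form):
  i & ~w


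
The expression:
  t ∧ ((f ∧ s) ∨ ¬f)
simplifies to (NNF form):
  t ∧ (s ∨ ¬f)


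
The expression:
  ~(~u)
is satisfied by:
  {u: True}


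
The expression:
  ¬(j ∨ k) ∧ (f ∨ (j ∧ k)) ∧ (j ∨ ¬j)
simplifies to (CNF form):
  f ∧ ¬j ∧ ¬k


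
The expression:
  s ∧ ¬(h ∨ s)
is never true.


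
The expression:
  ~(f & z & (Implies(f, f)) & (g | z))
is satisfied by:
  {z: False, f: False}
  {f: True, z: False}
  {z: True, f: False}


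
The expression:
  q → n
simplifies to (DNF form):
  n ∨ ¬q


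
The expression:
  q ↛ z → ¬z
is always true.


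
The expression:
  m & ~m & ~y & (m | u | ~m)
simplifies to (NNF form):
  False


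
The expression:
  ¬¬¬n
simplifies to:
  ¬n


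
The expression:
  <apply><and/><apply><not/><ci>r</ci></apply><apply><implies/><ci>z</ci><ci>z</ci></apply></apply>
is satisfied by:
  {r: False}


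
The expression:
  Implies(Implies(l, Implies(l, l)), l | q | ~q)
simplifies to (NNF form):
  True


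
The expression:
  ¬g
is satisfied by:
  {g: False}


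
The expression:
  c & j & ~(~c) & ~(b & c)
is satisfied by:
  {c: True, j: True, b: False}


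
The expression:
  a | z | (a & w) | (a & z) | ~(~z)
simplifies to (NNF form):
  a | z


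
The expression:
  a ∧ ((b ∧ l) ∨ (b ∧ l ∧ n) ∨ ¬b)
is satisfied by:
  {a: True, l: True, b: False}
  {a: True, l: False, b: False}
  {a: True, b: True, l: True}


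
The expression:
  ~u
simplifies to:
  ~u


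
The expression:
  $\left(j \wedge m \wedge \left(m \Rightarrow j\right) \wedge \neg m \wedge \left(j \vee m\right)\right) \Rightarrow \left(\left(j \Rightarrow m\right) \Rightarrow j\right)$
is always true.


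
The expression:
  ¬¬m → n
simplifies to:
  n ∨ ¬m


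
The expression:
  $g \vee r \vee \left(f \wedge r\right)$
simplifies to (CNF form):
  $g \vee r$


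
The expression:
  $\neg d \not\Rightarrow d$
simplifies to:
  $\neg d$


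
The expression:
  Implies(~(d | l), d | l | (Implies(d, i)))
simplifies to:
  True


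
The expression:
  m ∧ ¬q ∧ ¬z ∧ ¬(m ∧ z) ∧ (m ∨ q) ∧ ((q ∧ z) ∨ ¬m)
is never true.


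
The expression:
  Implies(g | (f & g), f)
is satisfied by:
  {f: True, g: False}
  {g: False, f: False}
  {g: True, f: True}


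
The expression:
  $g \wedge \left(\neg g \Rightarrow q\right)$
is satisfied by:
  {g: True}


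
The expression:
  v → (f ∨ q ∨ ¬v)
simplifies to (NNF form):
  f ∨ q ∨ ¬v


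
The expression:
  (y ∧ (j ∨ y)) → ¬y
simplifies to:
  ¬y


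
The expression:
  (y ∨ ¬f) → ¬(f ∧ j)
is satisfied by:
  {y: False, j: False, f: False}
  {f: True, y: False, j: False}
  {j: True, y: False, f: False}
  {f: True, j: True, y: False}
  {y: True, f: False, j: False}
  {f: True, y: True, j: False}
  {j: True, y: True, f: False}


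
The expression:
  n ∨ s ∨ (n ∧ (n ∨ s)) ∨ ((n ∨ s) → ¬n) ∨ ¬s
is always true.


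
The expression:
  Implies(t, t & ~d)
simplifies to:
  ~d | ~t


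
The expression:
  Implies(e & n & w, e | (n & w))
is always true.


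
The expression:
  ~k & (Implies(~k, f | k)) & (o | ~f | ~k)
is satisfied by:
  {f: True, k: False}


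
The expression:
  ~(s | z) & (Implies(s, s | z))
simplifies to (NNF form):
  ~s & ~z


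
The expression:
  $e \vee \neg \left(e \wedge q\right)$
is always true.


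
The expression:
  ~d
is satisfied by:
  {d: False}


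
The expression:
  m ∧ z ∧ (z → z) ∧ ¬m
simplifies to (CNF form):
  False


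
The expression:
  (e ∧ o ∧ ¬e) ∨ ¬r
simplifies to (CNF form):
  ¬r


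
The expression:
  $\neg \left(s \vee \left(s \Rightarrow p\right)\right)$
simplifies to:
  $\text{False}$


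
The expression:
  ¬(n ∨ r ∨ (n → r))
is never true.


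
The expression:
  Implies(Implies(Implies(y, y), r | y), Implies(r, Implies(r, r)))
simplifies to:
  True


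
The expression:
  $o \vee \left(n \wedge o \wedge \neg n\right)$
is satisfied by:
  {o: True}


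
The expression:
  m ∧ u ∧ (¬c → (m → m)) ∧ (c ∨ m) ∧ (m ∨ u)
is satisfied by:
  {m: True, u: True}


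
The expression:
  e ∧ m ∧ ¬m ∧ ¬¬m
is never true.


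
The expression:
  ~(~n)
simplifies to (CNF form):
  n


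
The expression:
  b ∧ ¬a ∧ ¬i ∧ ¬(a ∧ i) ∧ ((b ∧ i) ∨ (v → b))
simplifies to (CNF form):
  b ∧ ¬a ∧ ¬i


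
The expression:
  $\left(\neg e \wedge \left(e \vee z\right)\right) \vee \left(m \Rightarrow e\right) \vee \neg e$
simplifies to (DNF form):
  $\text{True}$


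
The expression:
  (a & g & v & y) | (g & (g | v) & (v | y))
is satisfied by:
  {y: True, v: True, g: True}
  {y: True, g: True, v: False}
  {v: True, g: True, y: False}


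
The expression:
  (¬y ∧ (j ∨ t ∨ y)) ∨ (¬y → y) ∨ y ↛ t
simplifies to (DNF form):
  j ∨ t ∨ y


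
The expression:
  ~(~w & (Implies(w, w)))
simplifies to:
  w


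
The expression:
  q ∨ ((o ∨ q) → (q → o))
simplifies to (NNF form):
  True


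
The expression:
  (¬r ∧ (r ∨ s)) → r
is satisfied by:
  {r: True, s: False}
  {s: False, r: False}
  {s: True, r: True}


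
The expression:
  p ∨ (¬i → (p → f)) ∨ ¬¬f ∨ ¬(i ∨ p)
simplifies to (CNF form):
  True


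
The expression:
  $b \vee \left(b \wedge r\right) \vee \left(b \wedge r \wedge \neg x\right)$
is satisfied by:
  {b: True}


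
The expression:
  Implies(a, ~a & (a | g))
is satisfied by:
  {a: False}


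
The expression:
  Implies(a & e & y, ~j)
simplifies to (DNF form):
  ~a | ~e | ~j | ~y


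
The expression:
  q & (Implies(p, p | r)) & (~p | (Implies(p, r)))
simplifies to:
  q & (r | ~p)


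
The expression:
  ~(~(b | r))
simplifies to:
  b | r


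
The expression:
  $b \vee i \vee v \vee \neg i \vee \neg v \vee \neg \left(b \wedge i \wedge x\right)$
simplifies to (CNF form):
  $\text{True}$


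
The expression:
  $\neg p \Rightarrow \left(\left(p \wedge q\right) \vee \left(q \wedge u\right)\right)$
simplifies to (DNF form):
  $p \vee \left(q \wedge u\right)$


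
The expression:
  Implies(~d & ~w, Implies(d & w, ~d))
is always true.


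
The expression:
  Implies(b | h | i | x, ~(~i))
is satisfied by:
  {i: True, h: False, b: False, x: False}
  {i: True, x: True, h: False, b: False}
  {i: True, b: True, h: False, x: False}
  {i: True, x: True, b: True, h: False}
  {i: True, h: True, b: False, x: False}
  {i: True, x: True, h: True, b: False}
  {i: True, b: True, h: True, x: False}
  {i: True, x: True, b: True, h: True}
  {x: False, h: False, b: False, i: False}


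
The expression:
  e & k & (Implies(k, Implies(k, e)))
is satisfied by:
  {e: True, k: True}


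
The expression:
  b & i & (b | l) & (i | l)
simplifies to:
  b & i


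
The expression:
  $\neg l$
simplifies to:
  $\neg l$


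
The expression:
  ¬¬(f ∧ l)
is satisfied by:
  {f: True, l: True}


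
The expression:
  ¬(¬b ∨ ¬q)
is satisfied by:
  {b: True, q: True}


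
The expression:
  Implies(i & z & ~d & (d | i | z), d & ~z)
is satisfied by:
  {d: True, z: False, i: False}
  {z: False, i: False, d: False}
  {i: True, d: True, z: False}
  {i: True, z: False, d: False}
  {d: True, z: True, i: False}
  {z: True, d: False, i: False}
  {i: True, z: True, d: True}


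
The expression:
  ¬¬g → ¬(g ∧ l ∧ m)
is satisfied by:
  {l: False, m: False, g: False}
  {g: True, l: False, m: False}
  {m: True, l: False, g: False}
  {g: True, m: True, l: False}
  {l: True, g: False, m: False}
  {g: True, l: True, m: False}
  {m: True, l: True, g: False}


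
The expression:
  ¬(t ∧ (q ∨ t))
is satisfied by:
  {t: False}


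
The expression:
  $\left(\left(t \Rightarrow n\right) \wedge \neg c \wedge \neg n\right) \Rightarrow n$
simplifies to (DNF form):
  $c \vee n \vee t$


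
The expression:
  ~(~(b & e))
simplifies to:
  b & e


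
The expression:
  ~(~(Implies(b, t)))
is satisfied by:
  {t: True, b: False}
  {b: False, t: False}
  {b: True, t: True}


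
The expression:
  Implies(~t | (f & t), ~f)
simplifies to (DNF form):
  ~f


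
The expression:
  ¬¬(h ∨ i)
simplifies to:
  h ∨ i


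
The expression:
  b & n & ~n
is never true.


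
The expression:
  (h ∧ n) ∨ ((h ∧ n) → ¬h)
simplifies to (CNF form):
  True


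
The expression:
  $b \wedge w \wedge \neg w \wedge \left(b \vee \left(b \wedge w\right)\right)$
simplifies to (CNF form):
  $\text{False}$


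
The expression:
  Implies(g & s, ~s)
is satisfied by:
  {s: False, g: False}
  {g: True, s: False}
  {s: True, g: False}


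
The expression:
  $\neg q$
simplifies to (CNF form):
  $\neg q$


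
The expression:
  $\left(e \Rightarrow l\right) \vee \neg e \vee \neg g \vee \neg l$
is always true.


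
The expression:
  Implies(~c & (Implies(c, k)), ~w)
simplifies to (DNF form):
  c | ~w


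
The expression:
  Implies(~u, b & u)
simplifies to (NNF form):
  u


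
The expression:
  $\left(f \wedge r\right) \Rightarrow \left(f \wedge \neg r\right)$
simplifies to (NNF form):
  $\neg f \vee \neg r$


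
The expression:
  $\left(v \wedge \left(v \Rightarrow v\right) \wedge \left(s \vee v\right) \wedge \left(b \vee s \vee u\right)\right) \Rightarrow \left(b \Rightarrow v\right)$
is always true.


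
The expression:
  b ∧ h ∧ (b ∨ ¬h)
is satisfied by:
  {h: True, b: True}


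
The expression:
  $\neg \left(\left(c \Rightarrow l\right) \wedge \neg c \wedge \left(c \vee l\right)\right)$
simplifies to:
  $c \vee \neg l$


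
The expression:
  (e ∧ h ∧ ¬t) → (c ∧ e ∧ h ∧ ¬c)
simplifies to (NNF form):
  t ∨ ¬e ∨ ¬h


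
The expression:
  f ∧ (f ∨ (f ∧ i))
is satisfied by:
  {f: True}


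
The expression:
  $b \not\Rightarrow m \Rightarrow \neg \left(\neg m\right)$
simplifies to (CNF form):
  $m \vee \neg b$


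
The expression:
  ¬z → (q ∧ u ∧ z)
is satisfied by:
  {z: True}


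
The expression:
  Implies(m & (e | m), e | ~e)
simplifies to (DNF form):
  True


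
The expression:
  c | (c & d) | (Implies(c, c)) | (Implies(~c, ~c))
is always true.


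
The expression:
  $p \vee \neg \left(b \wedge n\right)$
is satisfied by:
  {p: True, n: False, b: False}
  {p: False, n: False, b: False}
  {b: True, p: True, n: False}
  {b: True, p: False, n: False}
  {n: True, p: True, b: False}
  {n: True, p: False, b: False}
  {n: True, b: True, p: True}


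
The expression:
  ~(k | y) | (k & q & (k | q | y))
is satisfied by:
  {q: True, y: False, k: False}
  {y: False, k: False, q: False}
  {q: True, k: True, y: False}
  {q: True, k: True, y: True}


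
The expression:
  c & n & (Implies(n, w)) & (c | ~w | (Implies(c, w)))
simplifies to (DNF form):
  c & n & w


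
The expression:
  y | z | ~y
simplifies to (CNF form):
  True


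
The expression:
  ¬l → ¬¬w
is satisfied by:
  {l: True, w: True}
  {l: True, w: False}
  {w: True, l: False}


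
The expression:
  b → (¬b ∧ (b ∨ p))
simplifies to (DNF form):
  ¬b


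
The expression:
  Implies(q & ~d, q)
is always true.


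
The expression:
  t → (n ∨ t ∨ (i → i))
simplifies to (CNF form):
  True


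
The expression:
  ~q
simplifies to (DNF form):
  ~q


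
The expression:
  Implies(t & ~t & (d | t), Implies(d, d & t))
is always true.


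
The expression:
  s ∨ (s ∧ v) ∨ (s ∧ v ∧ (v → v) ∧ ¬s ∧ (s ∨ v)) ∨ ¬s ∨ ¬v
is always true.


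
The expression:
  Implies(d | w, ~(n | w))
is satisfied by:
  {d: False, w: False, n: False}
  {n: True, d: False, w: False}
  {d: True, n: False, w: False}


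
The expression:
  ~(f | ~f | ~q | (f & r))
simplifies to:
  False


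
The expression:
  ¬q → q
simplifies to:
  q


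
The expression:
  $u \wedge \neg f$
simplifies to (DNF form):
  $u \wedge \neg f$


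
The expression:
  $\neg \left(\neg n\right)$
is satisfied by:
  {n: True}


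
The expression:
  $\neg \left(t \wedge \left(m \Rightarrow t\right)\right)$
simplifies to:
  $\neg t$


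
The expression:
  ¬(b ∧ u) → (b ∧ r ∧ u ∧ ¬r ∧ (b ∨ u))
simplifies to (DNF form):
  b ∧ u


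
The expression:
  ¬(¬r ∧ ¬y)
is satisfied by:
  {r: True, y: True}
  {r: True, y: False}
  {y: True, r: False}


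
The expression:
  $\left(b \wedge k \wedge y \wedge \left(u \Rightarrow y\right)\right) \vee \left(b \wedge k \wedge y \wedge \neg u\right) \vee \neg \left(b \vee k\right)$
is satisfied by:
  {y: True, k: False, b: False}
  {y: False, k: False, b: False}
  {b: True, k: True, y: True}


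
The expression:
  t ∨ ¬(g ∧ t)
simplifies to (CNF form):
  True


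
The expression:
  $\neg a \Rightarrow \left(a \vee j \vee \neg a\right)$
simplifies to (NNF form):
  $\text{True}$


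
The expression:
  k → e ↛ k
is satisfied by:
  {k: False}


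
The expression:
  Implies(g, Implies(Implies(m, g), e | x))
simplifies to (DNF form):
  e | x | ~g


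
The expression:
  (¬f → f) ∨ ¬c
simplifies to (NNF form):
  f ∨ ¬c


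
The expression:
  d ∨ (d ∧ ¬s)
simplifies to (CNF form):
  d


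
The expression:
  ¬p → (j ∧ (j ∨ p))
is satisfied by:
  {p: True, j: True}
  {p: True, j: False}
  {j: True, p: False}


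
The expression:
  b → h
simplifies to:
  h ∨ ¬b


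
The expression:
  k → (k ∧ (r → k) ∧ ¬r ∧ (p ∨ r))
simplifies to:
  (p ∧ ¬r) ∨ ¬k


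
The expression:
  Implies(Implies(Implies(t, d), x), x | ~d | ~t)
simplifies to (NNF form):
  True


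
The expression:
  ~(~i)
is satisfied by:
  {i: True}


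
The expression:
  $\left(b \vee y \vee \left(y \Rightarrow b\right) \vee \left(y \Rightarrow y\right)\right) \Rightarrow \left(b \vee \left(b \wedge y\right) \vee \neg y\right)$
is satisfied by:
  {b: True, y: False}
  {y: False, b: False}
  {y: True, b: True}


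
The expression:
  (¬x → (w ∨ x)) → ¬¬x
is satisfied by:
  {x: True, w: False}
  {w: False, x: False}
  {w: True, x: True}


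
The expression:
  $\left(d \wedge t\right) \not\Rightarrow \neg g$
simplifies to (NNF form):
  $d \wedge g \wedge t$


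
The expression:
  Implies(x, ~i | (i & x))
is always true.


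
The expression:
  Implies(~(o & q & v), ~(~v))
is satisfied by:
  {v: True}


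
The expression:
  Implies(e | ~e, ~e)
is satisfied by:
  {e: False}


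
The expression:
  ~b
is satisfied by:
  {b: False}


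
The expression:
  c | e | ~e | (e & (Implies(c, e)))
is always true.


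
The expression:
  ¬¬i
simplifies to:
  i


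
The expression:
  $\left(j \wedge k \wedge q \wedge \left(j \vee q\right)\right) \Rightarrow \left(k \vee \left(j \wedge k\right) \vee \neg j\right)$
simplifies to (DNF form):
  $\text{True}$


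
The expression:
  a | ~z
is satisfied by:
  {a: True, z: False}
  {z: False, a: False}
  {z: True, a: True}


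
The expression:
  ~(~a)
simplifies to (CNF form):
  a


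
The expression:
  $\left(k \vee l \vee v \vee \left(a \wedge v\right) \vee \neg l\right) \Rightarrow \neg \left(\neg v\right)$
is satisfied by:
  {v: True}


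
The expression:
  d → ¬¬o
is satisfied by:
  {o: True, d: False}
  {d: False, o: False}
  {d: True, o: True}


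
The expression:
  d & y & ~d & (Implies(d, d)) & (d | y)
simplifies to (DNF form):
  False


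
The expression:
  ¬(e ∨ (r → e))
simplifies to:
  r ∧ ¬e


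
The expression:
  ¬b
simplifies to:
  ¬b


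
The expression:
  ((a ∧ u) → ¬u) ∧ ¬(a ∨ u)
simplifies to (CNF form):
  ¬a ∧ ¬u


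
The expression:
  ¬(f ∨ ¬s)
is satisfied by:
  {s: True, f: False}


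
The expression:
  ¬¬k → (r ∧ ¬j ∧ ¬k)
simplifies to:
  ¬k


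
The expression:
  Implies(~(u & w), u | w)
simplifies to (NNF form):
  u | w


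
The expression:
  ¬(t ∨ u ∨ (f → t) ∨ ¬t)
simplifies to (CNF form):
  False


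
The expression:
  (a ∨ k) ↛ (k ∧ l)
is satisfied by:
  {a: True, k: False, l: False}
  {a: True, l: True, k: False}
  {a: True, k: True, l: False}
  {k: True, l: False, a: False}


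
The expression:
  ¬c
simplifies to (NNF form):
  ¬c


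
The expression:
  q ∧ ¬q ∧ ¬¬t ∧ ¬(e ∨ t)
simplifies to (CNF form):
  False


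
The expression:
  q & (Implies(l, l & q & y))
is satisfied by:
  {y: True, q: True, l: False}
  {q: True, l: False, y: False}
  {y: True, l: True, q: True}


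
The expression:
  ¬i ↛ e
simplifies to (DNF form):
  e ∨ ¬i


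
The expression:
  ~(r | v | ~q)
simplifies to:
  q & ~r & ~v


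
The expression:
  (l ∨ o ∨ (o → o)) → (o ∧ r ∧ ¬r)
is never true.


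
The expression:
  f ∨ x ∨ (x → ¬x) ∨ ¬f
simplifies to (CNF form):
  True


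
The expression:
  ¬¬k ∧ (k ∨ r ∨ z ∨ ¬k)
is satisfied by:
  {k: True}


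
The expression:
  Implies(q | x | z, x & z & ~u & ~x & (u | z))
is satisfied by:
  {q: False, z: False, x: False}


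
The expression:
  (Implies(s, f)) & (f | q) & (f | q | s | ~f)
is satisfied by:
  {q: True, f: True, s: False}
  {f: True, s: False, q: False}
  {q: True, f: True, s: True}
  {f: True, s: True, q: False}
  {q: True, s: False, f: False}


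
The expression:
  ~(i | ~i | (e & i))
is never true.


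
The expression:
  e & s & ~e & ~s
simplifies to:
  False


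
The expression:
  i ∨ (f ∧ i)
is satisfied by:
  {i: True}


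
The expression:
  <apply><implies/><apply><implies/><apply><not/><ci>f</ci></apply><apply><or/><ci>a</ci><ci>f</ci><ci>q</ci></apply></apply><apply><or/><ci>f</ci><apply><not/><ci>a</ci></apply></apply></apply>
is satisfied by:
  {f: True, a: False}
  {a: False, f: False}
  {a: True, f: True}


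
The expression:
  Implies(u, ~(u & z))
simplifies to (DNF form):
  ~u | ~z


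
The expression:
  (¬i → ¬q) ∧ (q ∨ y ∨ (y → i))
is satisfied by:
  {i: True, q: False}
  {q: False, i: False}
  {q: True, i: True}


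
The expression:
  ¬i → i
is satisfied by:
  {i: True}


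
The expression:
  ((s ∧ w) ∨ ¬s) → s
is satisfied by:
  {s: True}


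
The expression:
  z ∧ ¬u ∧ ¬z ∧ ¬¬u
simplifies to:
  False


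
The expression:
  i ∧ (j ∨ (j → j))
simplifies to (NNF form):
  i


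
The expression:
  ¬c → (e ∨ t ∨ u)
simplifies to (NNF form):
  c ∨ e ∨ t ∨ u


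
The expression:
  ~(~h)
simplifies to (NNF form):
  h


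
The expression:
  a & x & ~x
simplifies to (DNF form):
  False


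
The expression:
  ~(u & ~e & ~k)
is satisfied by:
  {k: True, e: True, u: False}
  {k: True, u: False, e: False}
  {e: True, u: False, k: False}
  {e: False, u: False, k: False}
  {k: True, e: True, u: True}
  {k: True, u: True, e: False}
  {e: True, u: True, k: False}


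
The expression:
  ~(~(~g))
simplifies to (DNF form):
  ~g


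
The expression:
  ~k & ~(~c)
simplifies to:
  c & ~k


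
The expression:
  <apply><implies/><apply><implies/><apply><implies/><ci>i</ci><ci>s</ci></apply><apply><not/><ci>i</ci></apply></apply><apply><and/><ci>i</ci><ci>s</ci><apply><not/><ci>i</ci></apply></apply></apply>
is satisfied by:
  {i: True, s: True}


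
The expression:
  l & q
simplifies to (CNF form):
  l & q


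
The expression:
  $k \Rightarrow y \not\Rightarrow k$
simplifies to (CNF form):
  $\neg k$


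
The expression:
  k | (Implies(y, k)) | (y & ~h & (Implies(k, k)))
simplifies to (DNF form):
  k | ~h | ~y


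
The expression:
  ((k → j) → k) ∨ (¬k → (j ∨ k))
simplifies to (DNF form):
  j ∨ k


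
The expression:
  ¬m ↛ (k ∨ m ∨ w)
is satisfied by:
  {w: False, k: False, m: False}


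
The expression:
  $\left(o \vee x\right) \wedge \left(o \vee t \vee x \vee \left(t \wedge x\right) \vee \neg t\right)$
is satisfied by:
  {x: True, o: True}
  {x: True, o: False}
  {o: True, x: False}


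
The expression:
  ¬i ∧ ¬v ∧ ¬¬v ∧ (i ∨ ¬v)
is never true.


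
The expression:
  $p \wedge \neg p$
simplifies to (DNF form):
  $\text{False}$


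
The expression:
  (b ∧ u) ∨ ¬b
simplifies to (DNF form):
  u ∨ ¬b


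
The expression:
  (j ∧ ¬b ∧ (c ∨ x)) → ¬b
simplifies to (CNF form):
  True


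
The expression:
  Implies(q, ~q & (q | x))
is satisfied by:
  {q: False}


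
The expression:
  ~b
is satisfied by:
  {b: False}


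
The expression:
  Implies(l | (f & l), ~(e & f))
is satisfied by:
  {l: False, e: False, f: False}
  {f: True, l: False, e: False}
  {e: True, l: False, f: False}
  {f: True, e: True, l: False}
  {l: True, f: False, e: False}
  {f: True, l: True, e: False}
  {e: True, l: True, f: False}


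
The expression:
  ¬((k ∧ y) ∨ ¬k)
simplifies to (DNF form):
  k ∧ ¬y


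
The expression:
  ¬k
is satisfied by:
  {k: False}


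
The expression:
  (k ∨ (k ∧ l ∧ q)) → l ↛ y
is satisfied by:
  {l: True, k: False, y: False}
  {l: False, k: False, y: False}
  {y: True, l: True, k: False}
  {y: True, l: False, k: False}
  {k: True, l: True, y: False}


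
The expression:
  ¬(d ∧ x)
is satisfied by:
  {d: False, x: False}
  {x: True, d: False}
  {d: True, x: False}


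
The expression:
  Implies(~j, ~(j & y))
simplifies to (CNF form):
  True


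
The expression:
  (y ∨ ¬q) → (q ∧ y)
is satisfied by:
  {q: True}


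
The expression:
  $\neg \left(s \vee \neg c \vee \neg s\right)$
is never true.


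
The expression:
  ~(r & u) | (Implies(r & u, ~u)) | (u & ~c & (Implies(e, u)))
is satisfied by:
  {u: False, c: False, r: False}
  {r: True, u: False, c: False}
  {c: True, u: False, r: False}
  {r: True, c: True, u: False}
  {u: True, r: False, c: False}
  {r: True, u: True, c: False}
  {c: True, u: True, r: False}


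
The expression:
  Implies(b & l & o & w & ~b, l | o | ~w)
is always true.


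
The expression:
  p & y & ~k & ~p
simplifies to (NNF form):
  False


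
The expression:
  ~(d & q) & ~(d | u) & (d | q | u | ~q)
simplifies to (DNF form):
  ~d & ~u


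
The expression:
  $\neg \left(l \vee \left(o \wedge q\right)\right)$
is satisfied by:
  {o: False, l: False, q: False}
  {q: True, o: False, l: False}
  {o: True, q: False, l: False}


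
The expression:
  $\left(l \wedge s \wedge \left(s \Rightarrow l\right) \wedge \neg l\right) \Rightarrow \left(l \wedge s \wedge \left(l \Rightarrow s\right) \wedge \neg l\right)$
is always true.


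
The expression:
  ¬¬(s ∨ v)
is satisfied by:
  {v: True, s: True}
  {v: True, s: False}
  {s: True, v: False}


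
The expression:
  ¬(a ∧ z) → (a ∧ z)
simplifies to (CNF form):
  a ∧ z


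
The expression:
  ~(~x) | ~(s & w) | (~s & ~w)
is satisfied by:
  {x: True, s: False, w: False}
  {s: False, w: False, x: False}
  {w: True, x: True, s: False}
  {w: True, s: False, x: False}
  {x: True, s: True, w: False}
  {s: True, x: False, w: False}
  {w: True, s: True, x: True}


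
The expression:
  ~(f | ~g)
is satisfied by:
  {g: True, f: False}


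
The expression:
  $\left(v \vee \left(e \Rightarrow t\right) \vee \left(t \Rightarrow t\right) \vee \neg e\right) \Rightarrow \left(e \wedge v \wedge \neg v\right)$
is never true.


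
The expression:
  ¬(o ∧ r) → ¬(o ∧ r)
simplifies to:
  True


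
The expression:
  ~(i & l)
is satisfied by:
  {l: False, i: False}
  {i: True, l: False}
  {l: True, i: False}


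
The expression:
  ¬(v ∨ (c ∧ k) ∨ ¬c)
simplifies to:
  c ∧ ¬k ∧ ¬v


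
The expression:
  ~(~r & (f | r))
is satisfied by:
  {r: True, f: False}
  {f: False, r: False}
  {f: True, r: True}


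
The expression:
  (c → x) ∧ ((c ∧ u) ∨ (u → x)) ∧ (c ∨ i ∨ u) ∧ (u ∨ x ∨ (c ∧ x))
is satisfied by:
  {i: True, c: True, u: True, x: True}
  {i: True, c: True, x: True, u: False}
  {i: True, u: True, x: True, c: False}
  {i: True, x: True, u: False, c: False}
  {c: True, x: True, u: True, i: False}
  {c: True, x: True, u: False, i: False}
  {x: True, u: True, c: False, i: False}


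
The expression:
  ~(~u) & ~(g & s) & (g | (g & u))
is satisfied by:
  {u: True, g: True, s: False}


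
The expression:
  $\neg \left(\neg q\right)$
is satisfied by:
  {q: True}


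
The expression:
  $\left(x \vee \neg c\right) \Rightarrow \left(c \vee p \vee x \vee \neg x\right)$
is always true.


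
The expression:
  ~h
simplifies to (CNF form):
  ~h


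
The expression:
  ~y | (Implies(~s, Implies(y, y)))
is always true.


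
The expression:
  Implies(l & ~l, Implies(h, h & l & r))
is always true.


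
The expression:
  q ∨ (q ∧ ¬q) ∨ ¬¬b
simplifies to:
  b ∨ q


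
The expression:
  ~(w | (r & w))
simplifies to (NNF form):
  ~w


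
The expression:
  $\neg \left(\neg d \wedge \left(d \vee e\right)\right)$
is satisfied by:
  {d: True, e: False}
  {e: False, d: False}
  {e: True, d: True}


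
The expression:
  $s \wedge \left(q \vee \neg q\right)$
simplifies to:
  $s$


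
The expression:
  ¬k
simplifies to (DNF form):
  ¬k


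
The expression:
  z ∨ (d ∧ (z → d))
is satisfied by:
  {d: True, z: True}
  {d: True, z: False}
  {z: True, d: False}


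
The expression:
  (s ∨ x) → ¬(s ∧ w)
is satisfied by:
  {s: False, w: False}
  {w: True, s: False}
  {s: True, w: False}


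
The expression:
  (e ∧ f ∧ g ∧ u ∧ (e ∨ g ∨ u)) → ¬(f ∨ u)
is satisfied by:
  {g: False, e: False, u: False, f: False}
  {f: True, g: False, e: False, u: False}
  {u: True, g: False, e: False, f: False}
  {f: True, u: True, g: False, e: False}
  {e: True, f: False, g: False, u: False}
  {f: True, e: True, g: False, u: False}
  {u: True, e: True, f: False, g: False}
  {f: True, u: True, e: True, g: False}
  {g: True, u: False, e: False, f: False}
  {f: True, g: True, u: False, e: False}
  {u: True, g: True, f: False, e: False}
  {f: True, u: True, g: True, e: False}
  {e: True, g: True, u: False, f: False}
  {f: True, e: True, g: True, u: False}
  {u: True, e: True, g: True, f: False}


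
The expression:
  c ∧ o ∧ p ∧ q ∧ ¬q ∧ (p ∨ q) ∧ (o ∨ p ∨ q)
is never true.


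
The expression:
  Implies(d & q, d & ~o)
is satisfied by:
  {o: False, q: False, d: False}
  {d: True, o: False, q: False}
  {q: True, o: False, d: False}
  {d: True, q: True, o: False}
  {o: True, d: False, q: False}
  {d: True, o: True, q: False}
  {q: True, o: True, d: False}


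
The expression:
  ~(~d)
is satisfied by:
  {d: True}


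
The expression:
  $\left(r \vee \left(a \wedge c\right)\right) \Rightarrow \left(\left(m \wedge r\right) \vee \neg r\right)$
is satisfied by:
  {m: True, r: False}
  {r: False, m: False}
  {r: True, m: True}


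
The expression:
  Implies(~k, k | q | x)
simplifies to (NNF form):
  k | q | x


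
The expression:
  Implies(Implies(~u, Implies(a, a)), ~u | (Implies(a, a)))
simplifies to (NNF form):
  True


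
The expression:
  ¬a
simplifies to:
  ¬a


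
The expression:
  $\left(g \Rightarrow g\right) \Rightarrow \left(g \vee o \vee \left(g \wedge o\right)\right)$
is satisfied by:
  {o: True, g: True}
  {o: True, g: False}
  {g: True, o: False}


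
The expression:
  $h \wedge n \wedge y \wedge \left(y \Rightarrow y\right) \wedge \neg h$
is never true.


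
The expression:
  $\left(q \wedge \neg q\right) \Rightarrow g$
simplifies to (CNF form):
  $\text{True}$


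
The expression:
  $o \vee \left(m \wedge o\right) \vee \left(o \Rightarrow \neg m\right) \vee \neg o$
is always true.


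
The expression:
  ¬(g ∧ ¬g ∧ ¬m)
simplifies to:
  True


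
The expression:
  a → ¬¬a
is always true.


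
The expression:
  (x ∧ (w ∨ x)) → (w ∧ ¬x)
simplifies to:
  ¬x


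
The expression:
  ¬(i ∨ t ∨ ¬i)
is never true.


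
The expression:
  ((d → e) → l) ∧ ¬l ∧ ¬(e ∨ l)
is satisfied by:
  {d: True, e: False, l: False}


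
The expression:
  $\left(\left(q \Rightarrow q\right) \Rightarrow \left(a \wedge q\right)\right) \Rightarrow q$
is always true.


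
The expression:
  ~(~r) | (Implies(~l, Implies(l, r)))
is always true.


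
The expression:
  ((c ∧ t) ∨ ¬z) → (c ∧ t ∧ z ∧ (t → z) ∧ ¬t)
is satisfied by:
  {z: True, c: False, t: False}
  {z: True, t: True, c: False}
  {z: True, c: True, t: False}


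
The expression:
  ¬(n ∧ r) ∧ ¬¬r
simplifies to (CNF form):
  r ∧ ¬n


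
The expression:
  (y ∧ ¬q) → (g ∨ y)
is always true.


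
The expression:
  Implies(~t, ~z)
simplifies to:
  t | ~z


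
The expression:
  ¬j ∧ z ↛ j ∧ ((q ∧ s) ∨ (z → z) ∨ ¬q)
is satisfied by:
  {z: True, j: False}


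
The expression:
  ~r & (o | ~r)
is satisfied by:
  {r: False}


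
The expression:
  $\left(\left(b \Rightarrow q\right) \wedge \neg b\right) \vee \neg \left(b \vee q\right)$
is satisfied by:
  {b: False}


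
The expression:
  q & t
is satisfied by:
  {t: True, q: True}


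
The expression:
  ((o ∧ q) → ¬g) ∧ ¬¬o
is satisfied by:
  {o: True, g: False, q: False}
  {q: True, o: True, g: False}
  {g: True, o: True, q: False}


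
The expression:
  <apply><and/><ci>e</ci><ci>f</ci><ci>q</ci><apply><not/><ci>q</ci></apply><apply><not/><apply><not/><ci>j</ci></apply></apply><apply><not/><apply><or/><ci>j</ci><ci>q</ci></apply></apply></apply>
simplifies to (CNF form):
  <false/>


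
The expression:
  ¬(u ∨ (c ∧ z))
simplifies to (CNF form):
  ¬u ∧ (¬c ∨ ¬z)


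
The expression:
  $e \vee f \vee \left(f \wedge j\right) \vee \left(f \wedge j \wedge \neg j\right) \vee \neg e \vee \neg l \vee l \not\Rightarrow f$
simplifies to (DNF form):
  $\text{True}$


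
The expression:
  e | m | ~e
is always true.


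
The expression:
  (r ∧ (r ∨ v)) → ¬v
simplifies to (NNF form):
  ¬r ∨ ¬v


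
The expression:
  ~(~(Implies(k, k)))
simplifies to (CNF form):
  True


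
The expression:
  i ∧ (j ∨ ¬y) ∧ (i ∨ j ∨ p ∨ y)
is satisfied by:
  {i: True, j: True, y: False}
  {i: True, j: False, y: False}
  {i: True, y: True, j: True}


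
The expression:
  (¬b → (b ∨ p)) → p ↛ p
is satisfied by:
  {p: False, b: False}


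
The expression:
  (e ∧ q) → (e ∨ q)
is always true.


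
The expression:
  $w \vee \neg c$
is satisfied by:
  {w: True, c: False}
  {c: False, w: False}
  {c: True, w: True}


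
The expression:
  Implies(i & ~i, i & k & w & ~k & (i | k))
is always true.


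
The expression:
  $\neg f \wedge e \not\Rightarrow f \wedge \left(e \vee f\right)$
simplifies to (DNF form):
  $e \wedge \neg f$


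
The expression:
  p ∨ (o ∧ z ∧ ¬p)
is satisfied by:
  {o: True, p: True, z: True}
  {o: True, p: True, z: False}
  {p: True, z: True, o: False}
  {p: True, z: False, o: False}
  {o: True, z: True, p: False}


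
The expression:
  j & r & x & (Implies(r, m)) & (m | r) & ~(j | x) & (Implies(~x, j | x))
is never true.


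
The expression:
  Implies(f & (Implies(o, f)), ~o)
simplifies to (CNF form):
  ~f | ~o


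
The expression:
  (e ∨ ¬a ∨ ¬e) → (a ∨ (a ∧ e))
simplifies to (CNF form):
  a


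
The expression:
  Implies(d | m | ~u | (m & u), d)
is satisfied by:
  {d: True, u: True, m: False}
  {d: True, u: False, m: False}
  {d: True, m: True, u: True}
  {d: True, m: True, u: False}
  {u: True, m: False, d: False}


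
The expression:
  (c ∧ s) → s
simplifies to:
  True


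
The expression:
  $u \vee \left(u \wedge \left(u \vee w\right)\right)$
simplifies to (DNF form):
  $u$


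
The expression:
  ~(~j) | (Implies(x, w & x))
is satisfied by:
  {w: True, j: True, x: False}
  {w: True, j: False, x: False}
  {j: True, w: False, x: False}
  {w: False, j: False, x: False}
  {x: True, w: True, j: True}
  {x: True, w: True, j: False}
  {x: True, j: True, w: False}


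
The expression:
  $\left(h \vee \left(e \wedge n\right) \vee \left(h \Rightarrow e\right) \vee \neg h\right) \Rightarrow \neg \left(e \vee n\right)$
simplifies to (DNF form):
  $\neg e \wedge \neg n$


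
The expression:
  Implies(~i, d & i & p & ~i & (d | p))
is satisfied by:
  {i: True}


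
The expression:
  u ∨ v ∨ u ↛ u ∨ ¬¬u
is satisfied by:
  {v: True, u: True}
  {v: True, u: False}
  {u: True, v: False}


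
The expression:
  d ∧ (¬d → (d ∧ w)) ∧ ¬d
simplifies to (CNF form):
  False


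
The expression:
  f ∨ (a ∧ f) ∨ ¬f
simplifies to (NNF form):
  True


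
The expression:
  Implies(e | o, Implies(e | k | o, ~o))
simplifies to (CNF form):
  ~o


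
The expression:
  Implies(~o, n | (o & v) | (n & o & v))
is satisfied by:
  {n: True, o: True}
  {n: True, o: False}
  {o: True, n: False}


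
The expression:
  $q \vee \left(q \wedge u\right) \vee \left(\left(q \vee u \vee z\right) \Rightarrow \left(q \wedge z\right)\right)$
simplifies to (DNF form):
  $q \vee \left(\neg u \wedge \neg z\right)$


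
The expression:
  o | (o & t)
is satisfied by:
  {o: True}


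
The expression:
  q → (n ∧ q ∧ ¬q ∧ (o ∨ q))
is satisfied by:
  {q: False}


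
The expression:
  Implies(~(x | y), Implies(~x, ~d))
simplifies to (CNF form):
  x | y | ~d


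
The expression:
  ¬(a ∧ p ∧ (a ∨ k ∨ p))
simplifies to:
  ¬a ∨ ¬p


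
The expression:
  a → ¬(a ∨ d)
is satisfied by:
  {a: False}


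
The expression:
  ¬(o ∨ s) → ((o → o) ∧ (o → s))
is always true.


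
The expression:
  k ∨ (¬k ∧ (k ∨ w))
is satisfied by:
  {k: True, w: True}
  {k: True, w: False}
  {w: True, k: False}


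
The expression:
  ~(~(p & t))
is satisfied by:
  {t: True, p: True}


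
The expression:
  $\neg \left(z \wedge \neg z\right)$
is always true.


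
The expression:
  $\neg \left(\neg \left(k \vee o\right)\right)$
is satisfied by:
  {k: True, o: True}
  {k: True, o: False}
  {o: True, k: False}


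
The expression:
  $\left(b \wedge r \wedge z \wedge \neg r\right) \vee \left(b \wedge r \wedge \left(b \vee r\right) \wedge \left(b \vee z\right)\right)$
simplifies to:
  $b \wedge r$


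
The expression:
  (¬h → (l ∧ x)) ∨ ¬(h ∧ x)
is always true.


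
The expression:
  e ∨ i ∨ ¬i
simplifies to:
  True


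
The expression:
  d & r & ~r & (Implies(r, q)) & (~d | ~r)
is never true.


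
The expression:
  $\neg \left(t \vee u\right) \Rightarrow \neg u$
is always true.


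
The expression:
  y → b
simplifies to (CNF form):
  b ∨ ¬y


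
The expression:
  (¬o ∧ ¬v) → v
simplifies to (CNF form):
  o ∨ v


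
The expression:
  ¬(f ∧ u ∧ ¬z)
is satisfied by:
  {z: True, u: False, f: False}
  {u: False, f: False, z: False}
  {f: True, z: True, u: False}
  {f: True, u: False, z: False}
  {z: True, u: True, f: False}
  {u: True, z: False, f: False}
  {f: True, u: True, z: True}


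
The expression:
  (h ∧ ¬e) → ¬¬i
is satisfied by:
  {i: True, e: True, h: False}
  {i: True, h: False, e: False}
  {e: True, h: False, i: False}
  {e: False, h: False, i: False}
  {i: True, e: True, h: True}
  {i: True, h: True, e: False}
  {e: True, h: True, i: False}


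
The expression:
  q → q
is always true.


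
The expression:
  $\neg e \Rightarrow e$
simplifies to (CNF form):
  $e$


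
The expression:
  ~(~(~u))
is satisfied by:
  {u: False}


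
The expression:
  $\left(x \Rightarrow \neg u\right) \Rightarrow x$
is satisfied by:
  {x: True}


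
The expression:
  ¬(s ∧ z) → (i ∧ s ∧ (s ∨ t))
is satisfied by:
  {s: True, i: True, z: True}
  {s: True, i: True, z: False}
  {s: True, z: True, i: False}


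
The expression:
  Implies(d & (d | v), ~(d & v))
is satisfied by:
  {v: False, d: False}
  {d: True, v: False}
  {v: True, d: False}


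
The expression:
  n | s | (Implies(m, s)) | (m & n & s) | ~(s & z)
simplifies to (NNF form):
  True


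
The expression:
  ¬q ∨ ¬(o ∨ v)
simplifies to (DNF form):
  (¬o ∧ ¬v) ∨ ¬q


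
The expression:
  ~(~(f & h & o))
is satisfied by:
  {h: True, f: True, o: True}


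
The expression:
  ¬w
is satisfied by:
  {w: False}


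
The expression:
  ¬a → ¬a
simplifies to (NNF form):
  True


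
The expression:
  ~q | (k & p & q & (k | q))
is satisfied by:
  {p: True, k: True, q: False}
  {p: True, k: False, q: False}
  {k: True, p: False, q: False}
  {p: False, k: False, q: False}
  {q: True, p: True, k: True}


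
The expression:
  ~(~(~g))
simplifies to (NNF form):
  ~g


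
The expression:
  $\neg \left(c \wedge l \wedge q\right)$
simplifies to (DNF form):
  $\neg c \vee \neg l \vee \neg q$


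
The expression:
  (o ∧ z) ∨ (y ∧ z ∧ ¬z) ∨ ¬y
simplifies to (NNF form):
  (o ∧ z) ∨ ¬y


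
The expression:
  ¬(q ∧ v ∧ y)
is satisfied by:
  {v: False, q: False, y: False}
  {y: True, v: False, q: False}
  {q: True, v: False, y: False}
  {y: True, q: True, v: False}
  {v: True, y: False, q: False}
  {y: True, v: True, q: False}
  {q: True, v: True, y: False}
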